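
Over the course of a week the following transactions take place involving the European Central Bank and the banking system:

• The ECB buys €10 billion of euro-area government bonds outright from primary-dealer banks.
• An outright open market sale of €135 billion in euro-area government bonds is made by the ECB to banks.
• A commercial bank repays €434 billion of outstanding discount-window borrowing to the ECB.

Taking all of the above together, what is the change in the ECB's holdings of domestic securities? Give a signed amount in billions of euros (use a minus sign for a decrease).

OMO purchase (from banks) €10 billion: securities added to the ECB's portfolio → +€10B.
OMO sale (to banks) €135 billion: securities removed from the ECB's portfolio → −€135B.
Discount-window repayment €434 billion: the ECB's securities portfolio is untouched → 0.
Net: 10 − 135 + 0 = -€125 billion.

-€125 billion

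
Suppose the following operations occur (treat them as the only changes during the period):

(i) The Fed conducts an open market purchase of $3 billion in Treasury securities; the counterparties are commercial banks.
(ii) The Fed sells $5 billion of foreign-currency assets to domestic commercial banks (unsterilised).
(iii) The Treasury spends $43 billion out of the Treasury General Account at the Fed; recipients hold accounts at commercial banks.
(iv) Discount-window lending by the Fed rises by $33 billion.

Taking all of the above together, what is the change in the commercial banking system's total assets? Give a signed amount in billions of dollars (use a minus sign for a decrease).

+$76 billion

OMO purchase (from banks) $3 billion: just an asset swap on bank balance sheets → 0.
FX sale $5 billion: just an asset swap on bank balance sheets → 0.
Government spending $43 billion: bank balance sheets expand → +$43B.
Discount-window loan $33 billion: bank balance sheets expand → +$33B.
Net: 0 + 0 + 43 + 33 = +$76 billion.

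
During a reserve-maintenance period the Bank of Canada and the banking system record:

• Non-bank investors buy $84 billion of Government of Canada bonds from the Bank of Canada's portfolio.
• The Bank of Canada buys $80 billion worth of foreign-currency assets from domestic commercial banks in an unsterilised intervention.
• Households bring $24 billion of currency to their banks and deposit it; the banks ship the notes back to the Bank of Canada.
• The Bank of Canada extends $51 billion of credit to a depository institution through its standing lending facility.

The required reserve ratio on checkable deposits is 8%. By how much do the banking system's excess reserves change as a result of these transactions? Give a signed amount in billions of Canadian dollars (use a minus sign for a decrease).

+$75.8 billion

Asset sale (to non-banks) $84 billion: reserves −$84B, deposits −$84B.
FX purchase $80 billion: reserves +$80B, deposits 0.
Currency deposit $24 billion: reserves +$24B, deposits +$24B.
Discount-window loan $51 billion: reserves +$51B, deposits 0.
Totals: Δreserves = +$71B, Δdeposits = −$60B.
Δrequired reserves = 8% × −$60B = −$4.8B.
Δexcess reserves = Δreserves − Δrequired = +$71B − (−$4.8B) = +$75.8 billion.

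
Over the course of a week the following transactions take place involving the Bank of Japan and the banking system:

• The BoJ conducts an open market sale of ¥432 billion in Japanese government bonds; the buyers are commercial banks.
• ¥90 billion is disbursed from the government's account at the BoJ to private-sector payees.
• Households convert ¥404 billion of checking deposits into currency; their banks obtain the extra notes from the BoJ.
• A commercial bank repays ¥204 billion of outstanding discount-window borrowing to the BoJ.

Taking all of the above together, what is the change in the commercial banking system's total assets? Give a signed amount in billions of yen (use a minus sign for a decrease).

OMO sale (to banks) ¥432 billion: just an asset swap on bank balance sheets → 0.
Government spending ¥90 billion: bank balance sheets expand → +¥90B.
Currency withdrawal ¥404 billion: bank balance sheets shrink → −¥404B.
Discount-window repayment ¥204 billion: bank balance sheets shrink → −¥204B.
Net: 0 + 90 − 404 − 204 = -¥518 billion.

-¥518 billion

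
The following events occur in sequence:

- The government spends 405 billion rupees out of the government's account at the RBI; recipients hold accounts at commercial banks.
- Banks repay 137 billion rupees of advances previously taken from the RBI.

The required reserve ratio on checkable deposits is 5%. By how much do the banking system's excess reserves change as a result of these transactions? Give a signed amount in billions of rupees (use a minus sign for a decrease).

Government spending 405 billion rupees: reserves +405B, deposits +405B.
Discount-window repayment 137 billion rupees: reserves −137B, deposits 0.
Totals: Δreserves = +268B, Δdeposits = +405B.
Δrequired reserves = 5% × +405B = +20.25B.
Δexcess reserves = Δreserves − Δrequired = +268B − (+20.25B) = +247.75 billion.

+247.75 billion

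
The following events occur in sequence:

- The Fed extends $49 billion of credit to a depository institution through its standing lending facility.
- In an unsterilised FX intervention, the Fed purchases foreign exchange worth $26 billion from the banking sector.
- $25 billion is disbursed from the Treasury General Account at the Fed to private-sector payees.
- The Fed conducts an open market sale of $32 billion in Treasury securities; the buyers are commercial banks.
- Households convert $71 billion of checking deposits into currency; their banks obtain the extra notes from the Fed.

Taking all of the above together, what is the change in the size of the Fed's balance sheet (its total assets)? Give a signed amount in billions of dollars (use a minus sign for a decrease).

Fed balance sheet:
  Assets:      Securities −$32B, Loans to banks +$49B, Foreign assets +$26B
  Liabilities: Bank reserves −$3B, Currency in circulation +$71B, Government deposits −$25B
Commercial banking system:
  Assets:      Reserves at CB −$3B, Securities +$32B, Foreign assets −$26B
  Liabilities: Checkable deposits −$46B, Borrowings from CB +$49B
Change in total Fed assets = +$43 billion.

+$43 billion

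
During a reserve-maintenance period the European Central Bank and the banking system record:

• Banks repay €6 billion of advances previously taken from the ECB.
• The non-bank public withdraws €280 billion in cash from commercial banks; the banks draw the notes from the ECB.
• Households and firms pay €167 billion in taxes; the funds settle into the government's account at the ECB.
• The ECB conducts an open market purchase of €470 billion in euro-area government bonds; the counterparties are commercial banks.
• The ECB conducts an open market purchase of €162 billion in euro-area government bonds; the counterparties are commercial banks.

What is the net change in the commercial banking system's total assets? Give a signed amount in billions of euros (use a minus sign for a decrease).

-€453 billion

Discount-window repayment €6 billion: bank balance sheets shrink → −€6B.
Currency withdrawal €280 billion: bank balance sheets shrink → −€280B.
Government account inflow €167 billion: bank balance sheets shrink → −€167B.
OMO purchase (from banks) €470 billion: just an asset swap on bank balance sheets → 0.
OMO purchase (from banks) €162 billion: just an asset swap on bank balance sheets → 0.
Net: −6 − 280 − 167 + 0 + 0 = -€453 billion.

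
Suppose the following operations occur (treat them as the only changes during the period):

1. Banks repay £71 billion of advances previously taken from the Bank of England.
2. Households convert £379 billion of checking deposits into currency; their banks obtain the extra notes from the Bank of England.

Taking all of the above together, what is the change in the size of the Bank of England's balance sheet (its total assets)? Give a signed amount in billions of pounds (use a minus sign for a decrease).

Bank of England balance sheet:
  Assets:      Loans to banks −£71B
  Liabilities: Bank reserves −£450B, Currency in circulation +£379B
Commercial banking system:
  Assets:      Reserves at CB −£450B
  Liabilities: Checkable deposits −£379B, Borrowings from CB −£71B
Change in total Bank of England assets = -£71 billion.

-£71 billion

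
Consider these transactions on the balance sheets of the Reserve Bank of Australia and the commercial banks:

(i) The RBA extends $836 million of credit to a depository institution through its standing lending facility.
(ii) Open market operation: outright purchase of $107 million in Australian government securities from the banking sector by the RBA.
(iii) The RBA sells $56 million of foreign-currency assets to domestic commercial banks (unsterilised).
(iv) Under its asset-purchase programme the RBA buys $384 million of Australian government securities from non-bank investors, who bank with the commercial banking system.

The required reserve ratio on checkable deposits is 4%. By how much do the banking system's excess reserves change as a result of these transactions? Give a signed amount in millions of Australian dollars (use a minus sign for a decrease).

Discount-window loan $836 million: reserves +$836M, deposits 0.
OMO purchase (from banks) $107 million: reserves +$107M, deposits 0.
FX sale $56 million: reserves −$56M, deposits 0.
Asset purchase (from non-banks) $384 million: reserves +$384M, deposits +$384M.
Totals: Δreserves = +$1271M, Δdeposits = +$384M.
Δrequired reserves = 4% × +$384M = +$15.36M.
Δexcess reserves = Δreserves − Δrequired = +$1271M − (+$15.36M) = +$1255.64 million.

+$1255.64 million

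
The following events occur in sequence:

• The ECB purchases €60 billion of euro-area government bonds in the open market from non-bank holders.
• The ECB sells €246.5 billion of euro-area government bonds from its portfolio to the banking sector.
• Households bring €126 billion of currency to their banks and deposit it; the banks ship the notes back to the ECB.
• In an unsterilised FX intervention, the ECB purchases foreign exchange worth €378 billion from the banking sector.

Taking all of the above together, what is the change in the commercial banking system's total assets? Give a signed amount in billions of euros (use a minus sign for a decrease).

+€186 billion

Asset purchase (from non-banks) €60 billion: bank balance sheets expand → +€60B.
OMO sale (to banks) €246.5 billion: just an asset swap on bank balance sheets → 0.
Currency deposit €126 billion: bank balance sheets expand → +€126B.
FX purchase €378 billion: just an asset swap on bank balance sheets → 0.
Net: 60 + 0 + 126 + 0 = +€186 billion.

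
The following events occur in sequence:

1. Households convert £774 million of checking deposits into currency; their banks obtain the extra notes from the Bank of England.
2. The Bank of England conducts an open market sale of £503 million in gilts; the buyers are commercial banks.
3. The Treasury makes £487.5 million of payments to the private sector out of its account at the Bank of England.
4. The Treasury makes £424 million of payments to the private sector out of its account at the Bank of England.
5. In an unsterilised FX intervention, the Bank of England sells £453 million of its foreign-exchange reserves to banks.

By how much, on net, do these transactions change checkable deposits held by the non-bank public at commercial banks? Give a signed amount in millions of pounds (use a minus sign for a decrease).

+£137.5 million

Bank of England balance sheet:
  Assets:      Securities −£503M, Foreign assets −£453M
  Liabilities: Bank reserves −£818.5M, Currency in circulation +£774M, Government deposits −£911.5M
Commercial banking system:
  Assets:      Reserves at CB −£818.5M, Securities +£503M, Foreign assets +£453M
  Liabilities: Checkable deposits +£137.5M
So the change in checkable deposits held by the non-bank public at commercial banks is +£137.5 million.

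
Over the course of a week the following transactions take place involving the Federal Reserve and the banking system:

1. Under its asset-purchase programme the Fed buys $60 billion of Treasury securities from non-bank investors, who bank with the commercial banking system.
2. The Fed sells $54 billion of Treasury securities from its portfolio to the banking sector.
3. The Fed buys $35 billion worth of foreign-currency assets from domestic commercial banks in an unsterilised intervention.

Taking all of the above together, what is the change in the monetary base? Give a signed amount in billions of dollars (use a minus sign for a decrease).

Fed balance sheet:
  Assets:      Securities +$6B, Foreign assets +$35B
  Liabilities: Bank reserves +$41B
Commercial banking system:
  Assets:      Reserves at CB +$41B, Securities +$54B, Foreign assets −$35B
  Liabilities: Checkable deposits +$60B
Monetary base = currency + reserves: 0 + (+$41B) = +$41 billion.

+$41 billion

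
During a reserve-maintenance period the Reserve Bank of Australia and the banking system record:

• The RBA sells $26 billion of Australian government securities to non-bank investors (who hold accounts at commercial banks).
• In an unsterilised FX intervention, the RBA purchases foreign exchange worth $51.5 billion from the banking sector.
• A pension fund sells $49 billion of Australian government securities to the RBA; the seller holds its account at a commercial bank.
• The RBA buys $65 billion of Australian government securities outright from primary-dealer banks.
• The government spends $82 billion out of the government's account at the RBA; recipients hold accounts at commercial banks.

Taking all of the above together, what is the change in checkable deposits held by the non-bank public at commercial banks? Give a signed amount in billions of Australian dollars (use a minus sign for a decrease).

RBA balance sheet:
  Assets:      Securities +$88B, Foreign assets +$51.5B
  Liabilities: Bank reserves +$221.5B, Government deposits −$82B
Commercial banking system:
  Assets:      Reserves at CB +$221.5B, Securities −$65B, Foreign assets −$51.5B
  Liabilities: Checkable deposits +$105B
So the change in checkable deposits held by the non-bank public at commercial banks is +$105 billion.

+$105 billion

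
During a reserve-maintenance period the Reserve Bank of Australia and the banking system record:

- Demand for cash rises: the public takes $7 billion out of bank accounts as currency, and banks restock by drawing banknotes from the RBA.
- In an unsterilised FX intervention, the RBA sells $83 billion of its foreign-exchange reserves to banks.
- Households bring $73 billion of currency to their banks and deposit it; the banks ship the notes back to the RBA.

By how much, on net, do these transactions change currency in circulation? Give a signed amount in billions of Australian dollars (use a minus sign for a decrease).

-$66 billion

Currency withdrawal $7 billion: notes leave the central bank → +$7B.
FX sale $83 billion: no currency enters or leaves circulation → 0.
Currency deposit $73 billion: notes return to the central bank → −$73B.
Net: 7 + 0 − 73 = -$66 billion.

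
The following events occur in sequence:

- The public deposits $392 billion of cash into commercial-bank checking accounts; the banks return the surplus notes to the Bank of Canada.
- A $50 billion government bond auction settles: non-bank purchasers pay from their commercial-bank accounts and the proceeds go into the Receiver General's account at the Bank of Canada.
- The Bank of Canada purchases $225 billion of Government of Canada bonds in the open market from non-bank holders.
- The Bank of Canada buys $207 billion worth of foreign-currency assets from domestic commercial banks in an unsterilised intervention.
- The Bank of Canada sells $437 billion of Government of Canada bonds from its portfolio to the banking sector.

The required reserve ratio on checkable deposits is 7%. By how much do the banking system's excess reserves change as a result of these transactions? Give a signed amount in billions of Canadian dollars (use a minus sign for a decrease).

Currency deposit $392 billion: reserves +$392B, deposits +$392B.
Government account inflow $50 billion: reserves −$50B, deposits −$50B.
Asset purchase (from non-banks) $225 billion: reserves +$225B, deposits +$225B.
FX purchase $207 billion: reserves +$207B, deposits 0.
OMO sale (to banks) $437 billion: reserves −$437B, deposits 0.
Totals: Δreserves = +$337B, Δdeposits = +$567B.
Δrequired reserves = 7% × +$567B = +$39.69B.
Δexcess reserves = Δreserves − Δrequired = +$337B − (+$39.69B) = +$297.31 billion.

+$297.31 billion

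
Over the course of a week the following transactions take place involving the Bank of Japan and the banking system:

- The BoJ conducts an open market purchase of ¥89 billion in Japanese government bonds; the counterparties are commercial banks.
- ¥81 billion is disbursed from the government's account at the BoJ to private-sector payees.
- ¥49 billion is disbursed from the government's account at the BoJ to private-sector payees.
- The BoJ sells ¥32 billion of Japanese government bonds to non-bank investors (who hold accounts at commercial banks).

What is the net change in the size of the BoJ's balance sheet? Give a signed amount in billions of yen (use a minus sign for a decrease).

BoJ balance sheet:
  Assets:      Securities +¥57B
  Liabilities: Bank reserves +¥187B, Government deposits −¥130B
Commercial banking system:
  Assets:      Reserves at CB +¥187B, Securities −¥89B
  Liabilities: Checkable deposits +¥98B
Change in total BoJ assets = +¥57 billion.

+¥57 billion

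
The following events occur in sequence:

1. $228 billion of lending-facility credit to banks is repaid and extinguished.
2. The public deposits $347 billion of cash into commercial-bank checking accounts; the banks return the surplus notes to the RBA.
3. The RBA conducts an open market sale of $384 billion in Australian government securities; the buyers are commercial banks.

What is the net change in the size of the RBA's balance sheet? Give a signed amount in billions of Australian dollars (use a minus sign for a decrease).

-$612 billion

RBA balance sheet:
  Assets:      Securities −$384B, Loans to banks −$228B
  Liabilities: Bank reserves −$265B, Currency in circulation −$347B
Commercial banking system:
  Assets:      Reserves at CB −$265B, Securities +$384B
  Liabilities: Checkable deposits +$347B, Borrowings from CB −$228B
Change in total RBA assets = -$612 billion.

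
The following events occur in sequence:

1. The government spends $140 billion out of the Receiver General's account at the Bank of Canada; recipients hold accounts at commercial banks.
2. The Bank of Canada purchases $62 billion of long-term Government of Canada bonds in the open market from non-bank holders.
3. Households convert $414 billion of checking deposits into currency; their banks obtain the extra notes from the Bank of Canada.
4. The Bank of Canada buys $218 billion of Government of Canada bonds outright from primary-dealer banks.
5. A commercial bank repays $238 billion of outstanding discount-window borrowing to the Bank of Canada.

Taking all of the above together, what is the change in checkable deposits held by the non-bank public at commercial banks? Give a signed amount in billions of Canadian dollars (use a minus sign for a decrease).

Bank of Canada balance sheet:
  Assets:      Securities +$280B, Loans to banks −$238B
  Liabilities: Bank reserves −$232B, Currency in circulation +$414B, Government deposits −$140B
Commercial banking system:
  Assets:      Reserves at CB −$232B, Securities −$218B
  Liabilities: Checkable deposits −$212B, Borrowings from CB −$238B
So the change in checkable deposits held by the non-bank public at commercial banks is -$212 billion.

-$212 billion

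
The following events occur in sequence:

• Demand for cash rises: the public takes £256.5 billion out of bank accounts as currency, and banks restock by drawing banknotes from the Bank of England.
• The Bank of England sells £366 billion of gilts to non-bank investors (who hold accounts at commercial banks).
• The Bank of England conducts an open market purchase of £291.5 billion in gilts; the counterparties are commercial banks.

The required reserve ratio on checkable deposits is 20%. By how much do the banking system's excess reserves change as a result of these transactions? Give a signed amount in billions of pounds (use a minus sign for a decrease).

-£206.5 billion

Currency withdrawal £256.5 billion: reserves −£256.5B, deposits −£256.5B.
Asset sale (to non-banks) £366 billion: reserves −£366B, deposits −£366B.
OMO purchase (from banks) £291.5 billion: reserves +£291.5B, deposits 0.
Totals: Δreserves = −£331B, Δdeposits = −£622.5B.
Δrequired reserves = 20% × −£622.5B = −£124.5B.
Δexcess reserves = Δreserves − Δrequired = −£331B − (−£124.5B) = -£206.5 billion.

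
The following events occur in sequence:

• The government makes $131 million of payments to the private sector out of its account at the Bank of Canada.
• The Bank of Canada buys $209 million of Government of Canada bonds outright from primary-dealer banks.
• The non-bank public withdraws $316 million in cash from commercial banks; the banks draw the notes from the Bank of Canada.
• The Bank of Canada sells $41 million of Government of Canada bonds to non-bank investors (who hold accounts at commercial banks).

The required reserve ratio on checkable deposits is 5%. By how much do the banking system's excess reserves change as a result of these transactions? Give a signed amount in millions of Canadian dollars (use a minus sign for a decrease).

-$5.7 million

Government spending $131 million: reserves +$131M, deposits +$131M.
OMO purchase (from banks) $209 million: reserves +$209M, deposits 0.
Currency withdrawal $316 million: reserves −$316M, deposits −$316M.
Asset sale (to non-banks) $41 million: reserves −$41M, deposits −$41M.
Totals: Δreserves = −$17M, Δdeposits = −$226M.
Δrequired reserves = 5% × −$226M = −$11.3M.
Δexcess reserves = Δreserves − Δrequired = −$17M − (−$11.3M) = -$5.7 million.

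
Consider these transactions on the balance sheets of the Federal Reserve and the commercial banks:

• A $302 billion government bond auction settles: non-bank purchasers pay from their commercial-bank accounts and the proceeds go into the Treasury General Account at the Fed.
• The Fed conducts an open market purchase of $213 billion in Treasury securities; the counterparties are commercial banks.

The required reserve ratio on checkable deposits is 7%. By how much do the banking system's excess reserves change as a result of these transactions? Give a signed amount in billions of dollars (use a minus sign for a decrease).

Government account inflow $302 billion: reserves −$302B, deposits −$302B.
OMO purchase (from banks) $213 billion: reserves +$213B, deposits 0.
Totals: Δreserves = −$89B, Δdeposits = −$302B.
Δrequired reserves = 7% × −$302B = −$21.14B.
Δexcess reserves = Δreserves − Δrequired = −$89B − (−$21.14B) = -$67.86 billion.

-$67.86 billion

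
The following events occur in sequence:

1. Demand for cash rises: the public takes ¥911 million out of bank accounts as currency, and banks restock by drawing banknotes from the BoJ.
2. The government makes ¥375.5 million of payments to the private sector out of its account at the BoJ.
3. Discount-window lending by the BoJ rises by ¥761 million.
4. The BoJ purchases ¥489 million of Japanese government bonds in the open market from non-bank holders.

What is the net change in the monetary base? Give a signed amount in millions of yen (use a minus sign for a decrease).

Currency withdrawal ¥911 million: just a shift between currency and reserves — both are base money → 0.
Government spending ¥375.5 million: a non-base liability converts back to reserves → +¥375.5M.
Discount-window loan ¥761 million: BoJ balance sheet expands → +¥761M.
Asset purchase (from non-banks) ¥489 million: BoJ balance sheet expands → +¥489M.
Net: 0 + 375.5 + 761 + 489 = +¥1625.5 million.

+¥1625.5 million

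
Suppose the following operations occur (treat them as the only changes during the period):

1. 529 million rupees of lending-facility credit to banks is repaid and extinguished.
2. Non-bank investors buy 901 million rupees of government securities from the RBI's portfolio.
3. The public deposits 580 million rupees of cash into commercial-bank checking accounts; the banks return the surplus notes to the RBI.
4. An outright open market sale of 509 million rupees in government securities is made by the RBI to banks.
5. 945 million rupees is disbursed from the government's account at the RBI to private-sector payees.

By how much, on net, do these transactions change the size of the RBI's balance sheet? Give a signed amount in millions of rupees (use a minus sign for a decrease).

-1939 million

Discount-window repayment 529 million rupees: an RBI asset is shed → −529M.
Asset sale (to non-banks) 901 million rupees: an RBI asset is shed → −901M.
Currency deposit 580 million rupees: only the composition of liabilities changes → 0.
OMO sale (to banks) 509 million rupees: an RBI asset is shed → −509M.
Government spending 945 million rupees: only the composition of liabilities changes → 0.
Net: −529 − 901 + 0 − 509 + 0 = -1939 million.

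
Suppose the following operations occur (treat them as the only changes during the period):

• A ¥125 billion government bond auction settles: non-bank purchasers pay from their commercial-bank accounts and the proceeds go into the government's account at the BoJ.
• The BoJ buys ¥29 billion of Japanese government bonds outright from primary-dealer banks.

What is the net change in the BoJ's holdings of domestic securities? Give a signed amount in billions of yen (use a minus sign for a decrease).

+¥29 billion

Government account inflow ¥125 billion: the BoJ's securities portfolio is untouched → 0.
OMO purchase (from banks) ¥29 billion: securities added to the BoJ's portfolio → +¥29B.
Net: 0 + 29 = +¥29 billion.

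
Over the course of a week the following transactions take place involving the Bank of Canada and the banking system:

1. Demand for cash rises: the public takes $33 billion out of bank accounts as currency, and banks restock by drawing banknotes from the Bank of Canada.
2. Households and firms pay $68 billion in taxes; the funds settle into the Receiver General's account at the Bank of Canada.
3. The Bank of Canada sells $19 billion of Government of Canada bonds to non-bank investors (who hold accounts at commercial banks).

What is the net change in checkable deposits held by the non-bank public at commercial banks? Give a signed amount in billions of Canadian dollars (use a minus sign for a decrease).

-$120 billion

Currency withdrawal $33 billion: non-bank counterparties' bank balances fall → −$33B.
Government account inflow $68 billion: non-bank counterparties' bank balances fall → −$68B.
Asset sale (to non-banks) $19 billion: non-bank counterparties' bank balances fall → −$19B.
Net: −33 − 68 − 19 = -$120 billion.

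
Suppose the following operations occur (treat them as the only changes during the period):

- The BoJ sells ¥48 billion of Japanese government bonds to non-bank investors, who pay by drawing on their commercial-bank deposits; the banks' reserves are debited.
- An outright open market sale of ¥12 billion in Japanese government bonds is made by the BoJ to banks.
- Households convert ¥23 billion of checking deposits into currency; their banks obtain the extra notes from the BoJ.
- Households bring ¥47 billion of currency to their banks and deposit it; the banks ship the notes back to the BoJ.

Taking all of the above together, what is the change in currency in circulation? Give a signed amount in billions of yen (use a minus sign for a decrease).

-¥24 billion

BoJ balance sheet:
  Assets:      Securities −¥60B
  Liabilities: Bank reserves −¥36B, Currency in circulation −¥24B
So the change in currency in circulation is -¥24 billion.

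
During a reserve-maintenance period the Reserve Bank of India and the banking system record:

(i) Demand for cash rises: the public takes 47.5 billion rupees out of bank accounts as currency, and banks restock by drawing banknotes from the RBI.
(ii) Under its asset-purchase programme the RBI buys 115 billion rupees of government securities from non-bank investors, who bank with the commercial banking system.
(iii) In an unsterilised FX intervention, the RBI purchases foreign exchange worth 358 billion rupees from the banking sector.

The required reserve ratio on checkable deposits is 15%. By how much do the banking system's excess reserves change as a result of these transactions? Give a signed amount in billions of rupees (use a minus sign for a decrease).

Currency withdrawal 47.5 billion rupees: reserves −47.5B, deposits −47.5B.
Asset purchase (from non-banks) 115 billion rupees: reserves +115B, deposits +115B.
FX purchase 358 billion rupees: reserves +358B, deposits 0.
Totals: Δreserves = +425.5B, Δdeposits = +67.5B.
Δrequired reserves = 15% × +67.5B = +10.125B.
Δexcess reserves = Δreserves − Δrequired = +425.5B − (+10.125B) = +415.375 billion.

+415.375 billion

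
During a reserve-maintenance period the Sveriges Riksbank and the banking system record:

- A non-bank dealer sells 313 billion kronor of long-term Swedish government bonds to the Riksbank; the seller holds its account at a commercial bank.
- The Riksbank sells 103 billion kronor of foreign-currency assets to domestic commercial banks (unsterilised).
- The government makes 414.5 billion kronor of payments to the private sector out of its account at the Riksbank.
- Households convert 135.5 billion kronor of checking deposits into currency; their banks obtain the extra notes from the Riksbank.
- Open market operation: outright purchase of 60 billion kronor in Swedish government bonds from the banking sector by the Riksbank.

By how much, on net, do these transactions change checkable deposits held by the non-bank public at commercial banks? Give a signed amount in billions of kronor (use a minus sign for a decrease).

+592 billion

Asset purchase (from non-banks) 313 billion kronor: non-bank counterparties' bank balances rise → +313B.
FX sale 103 billion kronor: the counterparty is a bank, so public deposits are unchanged → 0.
Government spending 414.5 billion kronor: non-bank counterparties' bank balances rise → +414.5B.
Currency withdrawal 135.5 billion kronor: non-bank counterparties' bank balances fall → −135.5B.
OMO purchase (from banks) 60 billion kronor: the counterparty is a bank, so public deposits are unchanged → 0.
Net: 313 + 0 + 414.5 − 135.5 + 0 = +592 billion.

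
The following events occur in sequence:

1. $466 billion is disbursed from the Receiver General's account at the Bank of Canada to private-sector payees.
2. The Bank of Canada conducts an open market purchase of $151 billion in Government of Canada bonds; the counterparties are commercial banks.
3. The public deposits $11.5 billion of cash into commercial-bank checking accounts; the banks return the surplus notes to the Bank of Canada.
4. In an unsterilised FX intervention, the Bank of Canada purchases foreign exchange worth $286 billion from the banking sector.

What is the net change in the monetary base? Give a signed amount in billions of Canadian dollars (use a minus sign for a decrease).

Bank of Canada balance sheet:
  Assets:      Securities +$151B, Foreign assets +$286B
  Liabilities: Bank reserves +$914.5B, Currency in circulation −$11.5B, Government deposits −$466B
Monetary base = currency + reserves: −$11.5B + (+$914.5B) = +$903 billion.

+$903 billion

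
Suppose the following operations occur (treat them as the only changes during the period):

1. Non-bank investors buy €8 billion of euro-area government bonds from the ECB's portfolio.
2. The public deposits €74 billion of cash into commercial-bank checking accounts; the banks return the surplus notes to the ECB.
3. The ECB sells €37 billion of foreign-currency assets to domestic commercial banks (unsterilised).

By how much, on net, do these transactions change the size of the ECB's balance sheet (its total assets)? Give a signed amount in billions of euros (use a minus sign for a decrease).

-€45 billion

ECB balance sheet:
  Assets:      Securities −€8B, Foreign assets −€37B
  Liabilities: Bank reserves +€29B, Currency in circulation −€74B
Commercial banking system:
  Assets:      Reserves at CB +€29B, Foreign assets +€37B
  Liabilities: Checkable deposits +€66B
Change in total ECB assets = -€45 billion.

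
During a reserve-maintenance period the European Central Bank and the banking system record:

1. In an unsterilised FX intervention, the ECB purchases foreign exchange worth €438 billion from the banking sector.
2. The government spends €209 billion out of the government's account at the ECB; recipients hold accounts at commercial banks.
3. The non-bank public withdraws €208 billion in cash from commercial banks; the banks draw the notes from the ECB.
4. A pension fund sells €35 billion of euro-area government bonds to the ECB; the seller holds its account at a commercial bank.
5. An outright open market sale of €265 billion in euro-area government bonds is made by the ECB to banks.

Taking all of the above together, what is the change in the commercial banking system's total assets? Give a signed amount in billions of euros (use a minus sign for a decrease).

+€36 billion

ECB balance sheet:
  Assets:      Securities −€230B, Foreign assets +€438B
  Liabilities: Bank reserves +€209B, Currency in circulation +€208B, Government deposits −€209B
Commercial banking system:
  Assets:      Reserves at CB +€209B, Securities +€265B, Foreign assets −€438B
  Liabilities: Checkable deposits +€36B
Change in total bank assets = +€36 billion.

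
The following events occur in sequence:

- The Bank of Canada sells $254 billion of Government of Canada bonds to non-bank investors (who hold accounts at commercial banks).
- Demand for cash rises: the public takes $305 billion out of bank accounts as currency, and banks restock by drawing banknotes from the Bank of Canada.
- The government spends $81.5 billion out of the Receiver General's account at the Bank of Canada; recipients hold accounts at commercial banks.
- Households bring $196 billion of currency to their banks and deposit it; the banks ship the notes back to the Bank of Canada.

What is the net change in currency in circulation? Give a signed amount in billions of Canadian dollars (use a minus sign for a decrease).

Bank of Canada balance sheet:
  Assets:      Securities −$254B
  Liabilities: Bank reserves −$281.5B, Currency in circulation +$109B, Government deposits −$81.5B
So the change in currency in circulation is +$109 billion.

+$109 billion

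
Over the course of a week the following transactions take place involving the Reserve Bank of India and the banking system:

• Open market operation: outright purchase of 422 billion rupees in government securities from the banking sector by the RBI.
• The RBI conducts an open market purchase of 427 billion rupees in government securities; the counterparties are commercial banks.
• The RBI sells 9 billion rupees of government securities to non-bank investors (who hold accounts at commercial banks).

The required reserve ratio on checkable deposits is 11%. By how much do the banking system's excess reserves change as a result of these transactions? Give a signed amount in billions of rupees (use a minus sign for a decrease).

OMO purchase (from banks) 422 billion rupees: reserves +422B, deposits 0.
OMO purchase (from banks) 427 billion rupees: reserves +427B, deposits 0.
Asset sale (to non-banks) 9 billion rupees: reserves −9B, deposits −9B.
Totals: Δreserves = +840B, Δdeposits = −9B.
Δrequired reserves = 11% × −9B = −0.99B.
Δexcess reserves = Δreserves − Δrequired = +840B − (−0.99B) = +840.99 billion.

+840.99 billion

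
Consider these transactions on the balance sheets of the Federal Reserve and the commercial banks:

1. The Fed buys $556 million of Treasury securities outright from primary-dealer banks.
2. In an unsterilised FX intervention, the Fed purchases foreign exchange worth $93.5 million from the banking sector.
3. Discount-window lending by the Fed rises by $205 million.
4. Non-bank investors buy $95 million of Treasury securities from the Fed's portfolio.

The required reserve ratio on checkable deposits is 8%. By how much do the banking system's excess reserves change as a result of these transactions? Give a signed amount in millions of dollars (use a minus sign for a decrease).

OMO purchase (from banks) $556 million: reserves +$556M, deposits 0.
FX purchase $93.5 million: reserves +$93.5M, deposits 0.
Discount-window loan $205 million: reserves +$205M, deposits 0.
Asset sale (to non-banks) $95 million: reserves −$95M, deposits −$95M.
Totals: Δreserves = +$759.5M, Δdeposits = −$95M.
Δrequired reserves = 8% × −$95M = −$7.6M.
Δexcess reserves = Δreserves − Δrequired = +$759.5M − (−$7.6M) = +$767.1 million.

+$767.1 million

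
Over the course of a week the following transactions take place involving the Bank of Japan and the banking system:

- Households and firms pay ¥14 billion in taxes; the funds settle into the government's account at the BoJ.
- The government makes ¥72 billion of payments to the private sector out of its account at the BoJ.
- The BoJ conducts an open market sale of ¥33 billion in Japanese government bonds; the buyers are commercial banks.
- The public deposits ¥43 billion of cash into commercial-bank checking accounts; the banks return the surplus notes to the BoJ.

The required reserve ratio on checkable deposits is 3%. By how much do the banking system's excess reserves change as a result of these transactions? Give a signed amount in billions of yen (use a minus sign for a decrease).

+¥64.97 billion

Government account inflow ¥14 billion: reserves −¥14B, deposits −¥14B.
Government spending ¥72 billion: reserves +¥72B, deposits +¥72B.
OMO sale (to banks) ¥33 billion: reserves −¥33B, deposits 0.
Currency deposit ¥43 billion: reserves +¥43B, deposits +¥43B.
Totals: Δreserves = +¥68B, Δdeposits = +¥101B.
Δrequired reserves = 3% × +¥101B = +¥3.03B.
Δexcess reserves = Δreserves − Δrequired = +¥68B − (+¥3.03B) = +¥64.97 billion.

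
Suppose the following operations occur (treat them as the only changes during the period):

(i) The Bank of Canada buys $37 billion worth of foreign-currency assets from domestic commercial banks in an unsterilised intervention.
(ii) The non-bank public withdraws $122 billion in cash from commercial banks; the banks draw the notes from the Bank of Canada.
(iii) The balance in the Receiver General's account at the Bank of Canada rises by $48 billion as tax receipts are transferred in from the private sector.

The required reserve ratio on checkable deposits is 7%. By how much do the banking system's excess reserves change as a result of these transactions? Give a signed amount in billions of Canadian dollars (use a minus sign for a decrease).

-$121.1 billion

FX purchase $37 billion: reserves +$37B, deposits 0.
Currency withdrawal $122 billion: reserves −$122B, deposits −$122B.
Government account inflow $48 billion: reserves −$48B, deposits −$48B.
Totals: Δreserves = −$133B, Δdeposits = −$170B.
Δrequired reserves = 7% × −$170B = −$11.9B.
Δexcess reserves = Δreserves − Δrequired = −$133B − (−$11.9B) = -$121.1 billion.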